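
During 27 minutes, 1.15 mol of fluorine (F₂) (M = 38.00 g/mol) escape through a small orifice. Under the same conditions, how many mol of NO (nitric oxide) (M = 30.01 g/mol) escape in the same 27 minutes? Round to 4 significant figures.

1.294 mol

Since effusion rate ∝ 1/√M, rate_NO/rate_F₂ = √(M_F₂/M_NO) = √(38.00/30.01) = √1.266 = 1.125.
So the amount for NO is 1.15 × 1.125 = 1.294 mol.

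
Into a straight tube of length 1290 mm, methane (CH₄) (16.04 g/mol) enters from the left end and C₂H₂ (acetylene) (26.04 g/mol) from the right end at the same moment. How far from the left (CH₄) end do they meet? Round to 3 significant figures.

Distances travelled in equal time are proportional to diffusion rates, so d_CH₄/d_C₂H₂ = √(M_C₂H₂/M_CH₄) = √(26.04/16.04) = 1.274.
With d_CH₄ + d_C₂H₂ = 1290 mm, d_C₂H₂ = 1290/(1 + 1.274) = 567.2 mm.
d_CH₄ = 1290 − 567.2 = 723 mm.

723 mm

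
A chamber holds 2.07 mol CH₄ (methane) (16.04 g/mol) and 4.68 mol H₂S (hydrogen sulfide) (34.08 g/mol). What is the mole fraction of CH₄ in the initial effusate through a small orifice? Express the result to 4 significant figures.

0.3920

Rate_i ∝ x_i/√M_i (Graham's law weighted by mole fraction), so the effusate composition follows n_i/√M_i.
x_CH₄(eff) = (n_CH₄/√M_CH₄) / (n_CH₄/√M_CH₄ + n_H₂S/√M_H₂S)
= (2.07/√16.04) / (2.07/√16.04 + 4.68/√34.08) = 0.5169/(0.5169 + 0.8017) = 0.3920.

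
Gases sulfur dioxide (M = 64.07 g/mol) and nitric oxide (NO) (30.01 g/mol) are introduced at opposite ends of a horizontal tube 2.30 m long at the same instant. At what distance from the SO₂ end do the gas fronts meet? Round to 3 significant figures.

Distances travelled in equal time are proportional to diffusion rates, so d_SO₂/d_NO = √(M_NO/M_SO₂) = √(30.01/64.07) = 0.6844.
With d_SO₂ + d_NO = 2.30 m, d_NO = 2.30/(1 + 0.6844) = 1.365 m.
d_SO₂ = 2.30 − 1.365 = 0.935 m.

0.935 m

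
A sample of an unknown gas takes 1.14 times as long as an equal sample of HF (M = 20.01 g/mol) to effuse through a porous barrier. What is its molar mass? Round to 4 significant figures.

By Graham's law, t_X/t_HF = √(M_X/M_HF).
1.14 = √(M_X/20.01)
M_X = 20.01 × 1.14² = 20.01 × 1.300 = 26.00 g/mol

26.00 g/mol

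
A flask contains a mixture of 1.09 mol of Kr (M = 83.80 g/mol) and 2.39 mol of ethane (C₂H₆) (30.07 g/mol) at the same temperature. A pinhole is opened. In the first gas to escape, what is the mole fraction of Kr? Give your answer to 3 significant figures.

0.215

Rate_i ∝ x_i/√M_i (Graham's law weighted by mole fraction), so the effusate composition follows n_i/√M_i.
So x_Kr in the escaping gas = (n_Kr/√M_Kr) / Σ(n_i/√M_i)
= (1.09/√83.80) / (1.09/√83.80 + 2.39/√30.07) = 0.1191/(0.1191 + 0.4358) = 0.215.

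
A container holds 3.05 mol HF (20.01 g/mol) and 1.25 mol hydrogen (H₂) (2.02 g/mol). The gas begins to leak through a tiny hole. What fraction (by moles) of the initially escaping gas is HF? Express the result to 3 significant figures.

The effusion rate of species i is ∝ p_i/√M_i ∝ n_i/√M_i.
So x_HF in the escaping gas = (n_HF/√M_HF) / Σ(n_i/√M_i)
= (3.05/√20.01) / (3.05/√20.01 + 1.25/√2.02) = 0.6818/(0.6818 + 0.8795) = 0.437.

0.437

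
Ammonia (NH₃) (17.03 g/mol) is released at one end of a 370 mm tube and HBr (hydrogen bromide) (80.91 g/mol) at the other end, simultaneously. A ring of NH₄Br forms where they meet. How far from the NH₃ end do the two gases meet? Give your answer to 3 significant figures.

254 mm

In equal time, each gas travels a distance ∝ its rate ∝ 1/√M, so d_NH₃/d_HBr = √(M_HBr/M_NH₃) = √(80.91/17.03) = 2.180.
With d_NH₃ + d_HBr = 370 mm, d_HBr = 370/(1 + 2.180) = 116.4 mm.
d_NH₃ = 370 − 116.4 = 254 mm.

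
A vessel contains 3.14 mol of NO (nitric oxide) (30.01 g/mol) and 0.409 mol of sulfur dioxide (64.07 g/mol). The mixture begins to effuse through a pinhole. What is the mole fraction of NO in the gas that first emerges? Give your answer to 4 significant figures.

0.9182

Rate_i ∝ x_i/√M_i (Graham's law weighted by mole fraction), so the effusate composition follows n_i/√M_i.
Mole fraction of NO in the effusate = (n_NO/√M_NO) / (n_NO/√M_NO + n_SO₂/√M_SO₂)
= (3.14/√30.01) / (3.14/√30.01 + 0.409/√64.07) = 0.5732/(0.5732 + 0.05110) = 0.9182.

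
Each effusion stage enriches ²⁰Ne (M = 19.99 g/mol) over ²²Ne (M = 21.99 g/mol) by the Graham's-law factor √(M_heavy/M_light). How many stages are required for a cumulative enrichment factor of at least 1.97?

15

Per stage α = (21.99/19.99)^(1/2) = 1.10005^0.5, giving ln α = 0.04768.
Need α^N ≥ 1.97 ⇒ N ≥ ln(1.97) / ln α = 0.6780 / 0.04768 = 14.22.
So at least 15 stages are needed.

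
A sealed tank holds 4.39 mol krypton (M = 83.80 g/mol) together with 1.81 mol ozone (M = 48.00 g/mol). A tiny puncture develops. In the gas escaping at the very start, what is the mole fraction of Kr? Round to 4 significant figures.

Rate_i ∝ x_i/√M_i (Graham's law weighted by mole fraction), so the effusate composition follows n_i/√M_i.
So x_Kr in the escaping gas = (n_Kr/√M_Kr) / Σ(n_i/√M_i)
= (4.39/√83.80) / (4.39/√83.80 + 1.81/√48.00) = 0.4796/(0.4796 + 0.2613) = 0.6473.

0.6473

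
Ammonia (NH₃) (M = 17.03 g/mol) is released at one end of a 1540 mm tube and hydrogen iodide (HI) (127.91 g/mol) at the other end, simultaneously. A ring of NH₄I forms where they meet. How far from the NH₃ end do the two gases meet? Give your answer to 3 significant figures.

1130 mm

The fronts meet when d_NH₃ + d_HI = L with d_NH₃/d_HI = √(M_HI/M_NH₃) (Graham's law). Here √(M_HI/M_NH₃) = √(127.91/17.03) = 2.741.
With d_NH₃ + d_HI = 1540 mm, d_HI = 1540/(1 + 2.741) = 411.7 mm.
d_NH₃ = 1540 − 411.7 = 1130 mm.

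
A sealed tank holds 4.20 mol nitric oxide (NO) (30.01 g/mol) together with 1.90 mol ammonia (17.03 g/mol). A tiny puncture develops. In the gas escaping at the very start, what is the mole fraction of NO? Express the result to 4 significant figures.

0.6248

Effusion rate of each component ∝ n_i/√M_i (partial pressure × 1/√M).
Mole fraction of NO in the effusate = (n_NO/√M_NO) / (n_NO/√M_NO + n_NH₃/√M_NH₃)
= (4.20/√30.01) / (4.20/√30.01 + 1.90/√17.03) = 0.7667/(0.7667 + 0.4604) = 0.6248.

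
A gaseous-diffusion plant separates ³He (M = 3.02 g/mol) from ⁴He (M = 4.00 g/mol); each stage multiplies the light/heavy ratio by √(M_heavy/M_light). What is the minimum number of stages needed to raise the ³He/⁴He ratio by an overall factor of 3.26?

9

Per stage α = (4.00/3.02)^(1/2) = 1.32450^0.5, giving ln α = 0.1405.
Need α^N ≥ 3.26 ⇒ N ≥ ln(3.26) / ln α = 1.182 / 0.1405 = 8.41.
So at least 9 stages are needed.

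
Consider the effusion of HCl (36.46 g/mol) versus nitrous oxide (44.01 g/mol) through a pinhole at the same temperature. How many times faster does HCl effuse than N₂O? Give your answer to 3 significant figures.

By Graham's law, rate_HCl/rate_N₂O = √(M_N₂O/M_HCl) = √(44.01/36.46) = √1.207 = 1.10.

1.10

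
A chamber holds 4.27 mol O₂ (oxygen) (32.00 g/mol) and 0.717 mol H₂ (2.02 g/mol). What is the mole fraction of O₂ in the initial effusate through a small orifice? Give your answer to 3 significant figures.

Effusion rate of each component ∝ n_i/√M_i (partial pressure × 1/√M).
Mole fraction of O₂ in the effusate = (n_O₂/√M_O₂) / (n_O₂/√M_O₂ + n_H₂/√M_H₂)
= (4.27/√32.00) / (4.27/√32.00 + 0.717/√2.02) = 0.7548/(0.7548 + 0.5045) = 0.599.

0.599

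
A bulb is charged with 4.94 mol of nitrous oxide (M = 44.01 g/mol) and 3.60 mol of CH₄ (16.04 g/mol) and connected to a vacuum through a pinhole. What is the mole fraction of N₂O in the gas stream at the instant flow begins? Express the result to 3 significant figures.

0.453

The effusion rate of species i is ∝ p_i/√M_i ∝ n_i/√M_i.
So x_N₂O in the escaping gas = (n_N₂O/√M_N₂O) / Σ(n_i/√M_i)
= (4.94/√44.01) / (4.94/√44.01 + 3.60/√16.04) = 0.7446/(0.7446 + 0.8989) = 0.453.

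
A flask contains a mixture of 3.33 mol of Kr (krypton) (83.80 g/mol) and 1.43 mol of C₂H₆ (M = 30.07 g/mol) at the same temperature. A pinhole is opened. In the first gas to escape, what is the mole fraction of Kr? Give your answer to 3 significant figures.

0.582

Effusion rate of each component ∝ n_i/√M_i (partial pressure × 1/√M).
Mole fraction of Kr in the effusate = (n_Kr/√M_Kr) / (n_Kr/√M_Kr + n_C₂H₆/√M_C₂H₆)
= (3.33/√83.80) / (3.33/√83.80 + 1.43/√30.07) = 0.3638/(0.3638 + 0.2608) = 0.582.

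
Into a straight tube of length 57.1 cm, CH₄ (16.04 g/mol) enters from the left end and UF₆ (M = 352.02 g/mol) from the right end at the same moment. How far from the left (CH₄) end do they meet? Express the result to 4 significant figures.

47.06 cm

In equal time, each gas travels a distance ∝ its rate ∝ 1/√M, so d_CH₄/d_UF₆ = √(M_UF₆/M_CH₄) = √(352.02/16.04) = 4.685.
With d_CH₄ + d_UF₆ = 57.1 cm, d_UF₆ = 57.1/(1 + 4.685) = 10.04 cm.
d_CH₄ = 57.1 − 10.04 = 47.06 cm.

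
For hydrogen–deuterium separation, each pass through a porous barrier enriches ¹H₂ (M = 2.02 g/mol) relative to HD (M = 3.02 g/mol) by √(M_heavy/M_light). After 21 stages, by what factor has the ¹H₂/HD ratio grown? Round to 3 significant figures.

68.2

Each stage multiplies the ratio by α = √(3.02/2.02), so after 21 stages the overall factor is α^21 = (3.02/2.02)^(21/2).
= 1.49505^(21/2) = 68.2.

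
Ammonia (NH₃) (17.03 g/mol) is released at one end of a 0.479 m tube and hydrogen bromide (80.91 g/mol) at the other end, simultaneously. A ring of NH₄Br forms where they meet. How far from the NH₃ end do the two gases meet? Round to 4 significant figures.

In equal time, each gas travels a distance ∝ its rate ∝ 1/√M, so d_NH₃/d_HBr = √(M_HBr/M_NH₃) = √(80.91/17.03) = 2.180.
With d_NH₃ + d_HBr = 0.479 m, d_HBr = 0.479/(1 + 2.180) = 0.1506 m.
d_NH₃ = 0.479 − 0.1506 = 0.3284 m.

0.3284 m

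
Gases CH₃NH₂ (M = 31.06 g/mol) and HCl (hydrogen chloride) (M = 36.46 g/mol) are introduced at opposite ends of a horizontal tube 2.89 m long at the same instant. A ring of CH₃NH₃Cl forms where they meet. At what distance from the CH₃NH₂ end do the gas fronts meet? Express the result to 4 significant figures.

Distances travelled in equal time are proportional to diffusion rates, so d_CH₃NH₂/d_HCl = √(M_HCl/M_CH₃NH₂) = √(36.46/31.06) = 1.083.
With d_CH₃NH₂ + d_HCl = 2.89 m, d_HCl = 2.89/(1 + 1.083) = 1.387 m.
d_CH₃NH₂ = 2.89 − 1.387 = 1.503 m.

1.503 m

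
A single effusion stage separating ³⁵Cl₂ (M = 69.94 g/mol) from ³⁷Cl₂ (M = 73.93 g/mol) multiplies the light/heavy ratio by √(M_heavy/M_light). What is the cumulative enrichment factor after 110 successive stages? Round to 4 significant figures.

21.15

The single-stage factor is √(M_heavy/M_light), so 110 stages give [√(73.93/69.94)]^110 = (73.93/69.94)^(110/2).
= 1.05705^55 = 21.15.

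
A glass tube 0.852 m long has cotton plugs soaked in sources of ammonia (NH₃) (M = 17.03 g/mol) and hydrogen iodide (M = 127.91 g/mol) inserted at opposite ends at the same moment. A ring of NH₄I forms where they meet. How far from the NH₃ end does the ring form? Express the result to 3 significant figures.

Distances travelled in equal time are proportional to diffusion rates, so d_NH₃/d_HI = √(M_HI/M_NH₃) = √(127.91/17.03) = 2.741.
With d_NH₃ + d_HI = 0.852 m, d_HI = 0.852/(1 + 2.741) = 0.2278 m.
d_NH₃ = 0.852 − 0.2278 = 0.624 m.

0.624 m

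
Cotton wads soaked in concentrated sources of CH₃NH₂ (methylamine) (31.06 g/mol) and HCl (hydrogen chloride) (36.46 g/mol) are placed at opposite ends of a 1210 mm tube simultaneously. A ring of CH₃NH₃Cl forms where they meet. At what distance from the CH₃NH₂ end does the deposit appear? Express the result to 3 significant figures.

The fronts meet when d_CH₃NH₂ + d_HCl = L with d_CH₃NH₂/d_HCl = √(M_HCl/M_CH₃NH₂) (Graham's law). Here √(M_HCl/M_CH₃NH₂) = √(36.46/31.06) = 1.083.
With d_CH₃NH₂ + d_HCl = 1210 mm, d_HCl = 1210/(1 + 1.083) = 580.8 mm.
d_CH₃NH₂ = 1210 − 580.8 = 629 mm.

629 mm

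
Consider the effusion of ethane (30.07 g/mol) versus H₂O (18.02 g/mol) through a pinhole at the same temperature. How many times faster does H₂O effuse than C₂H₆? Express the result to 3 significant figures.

1.29

By Graham's law, rate_H₂O/rate_C₂H₆ = √(M_C₂H₆/M_H₂O) = √(30.07/18.02) = √1.669 = 1.29.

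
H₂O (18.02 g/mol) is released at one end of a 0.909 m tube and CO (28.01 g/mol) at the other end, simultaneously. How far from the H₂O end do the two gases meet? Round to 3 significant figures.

0.504 m

The fronts meet when d_H₂O + d_CO = L with d_H₂O/d_CO = √(M_CO/M_H₂O) (Graham's law). Here √(M_CO/M_H₂O) = √(28.01/18.02) = 1.247.
With d_H₂O + d_CO = 0.909 m, d_CO = 0.909/(1 + 1.247) = 0.4046 m.
d_H₂O = 0.909 − 0.4046 = 0.504 m.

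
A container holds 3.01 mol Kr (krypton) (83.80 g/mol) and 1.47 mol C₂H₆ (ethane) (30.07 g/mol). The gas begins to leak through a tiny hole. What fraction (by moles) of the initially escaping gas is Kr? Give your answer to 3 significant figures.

Rate_i ∝ x_i/√M_i (Graham's law weighted by mole fraction), so the effusate composition follows n_i/√M_i.
So x_Kr in the escaping gas = (n_Kr/√M_Kr) / Σ(n_i/√M_i)
= (3.01/√83.80) / (3.01/√83.80 + 1.47/√30.07) = 0.3288/(0.3288 + 0.2681) = 0.551.

0.551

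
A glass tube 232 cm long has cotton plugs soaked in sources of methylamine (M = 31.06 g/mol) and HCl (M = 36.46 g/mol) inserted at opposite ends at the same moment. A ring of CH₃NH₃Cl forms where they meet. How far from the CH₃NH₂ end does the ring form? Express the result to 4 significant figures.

The fronts meet when d_CH₃NH₂ + d_HCl = L with d_CH₃NH₂/d_HCl = √(M_HCl/M_CH₃NH₂) (Graham's law). Here √(M_HCl/M_CH₃NH₂) = √(36.46/31.06) = 1.083.
With d_CH₃NH₂ + d_HCl = 232 cm, d_HCl = 232/(1 + 1.083) = 111.4 cm.
d_CH₃NH₂ = 232 − 111.4 = 120.6 cm.

120.6 cm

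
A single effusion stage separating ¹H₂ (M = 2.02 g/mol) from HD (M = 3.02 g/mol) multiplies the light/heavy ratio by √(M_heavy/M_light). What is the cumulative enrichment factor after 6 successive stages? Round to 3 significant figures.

After 6 stages the ratio has grown by (√(3.02/2.02))^6 = (3.02/2.02)^(6/2).
= 1.49505^3 = 3.34.

3.34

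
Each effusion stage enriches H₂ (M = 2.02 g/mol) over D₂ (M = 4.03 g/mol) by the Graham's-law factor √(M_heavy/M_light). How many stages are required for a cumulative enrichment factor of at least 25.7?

10

Per stage α = (4.03/2.02)^(1/2) = 1.99505^0.5, giving ln α = 0.3453.
Need α^N ≥ 25.7 ⇒ N ≥ ln(25.7) / ln α = 3.246 / 0.3453 = 9.40.
Rounding up, N = 10 stages.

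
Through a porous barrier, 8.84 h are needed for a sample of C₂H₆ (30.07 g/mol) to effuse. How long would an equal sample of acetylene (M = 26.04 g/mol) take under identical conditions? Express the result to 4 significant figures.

8.226 h

Graham's law gives t_C₂H₂/t_C₂H₆ = √(M_C₂H₂/M_C₂H₆) = √(26.04/30.07) = √0.8660 = 0.9306.
So the time for C₂H₂ is 8.84 × 0.9306 = 8.226 h.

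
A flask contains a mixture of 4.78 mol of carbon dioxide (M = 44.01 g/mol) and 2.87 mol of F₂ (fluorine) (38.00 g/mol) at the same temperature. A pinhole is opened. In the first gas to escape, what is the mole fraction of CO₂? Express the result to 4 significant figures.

0.6075

Rate_i ∝ x_i/√M_i (Graham's law weighted by mole fraction), so the effusate composition follows n_i/√M_i.
So x_CO₂ in the escaping gas = (n_CO₂/√M_CO₂) / Σ(n_i/√M_i)
= (4.78/√44.01) / (4.78/√44.01 + 2.87/√38.00) = 0.7205/(0.7205 + 0.4656) = 0.6075.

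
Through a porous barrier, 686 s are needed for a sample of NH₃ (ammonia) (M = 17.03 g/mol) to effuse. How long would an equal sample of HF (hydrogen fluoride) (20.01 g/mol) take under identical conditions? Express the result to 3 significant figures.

Since effusion rate ∝ 1/√M, t_HF/t_NH₃ = √(M_HF/M_NH₃) = √(20.01/17.03) = √1.175 = 1.084.
So the time for HF is 686 × 1.084 = 744 s.

744 s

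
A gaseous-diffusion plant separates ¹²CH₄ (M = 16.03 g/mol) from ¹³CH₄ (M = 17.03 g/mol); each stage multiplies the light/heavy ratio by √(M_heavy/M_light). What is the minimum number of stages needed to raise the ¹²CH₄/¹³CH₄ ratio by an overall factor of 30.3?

113

Per stage α = (17.03/16.03)^(1/2) = 1.06238^0.5, giving ln α = 0.03026.
Need α^N ≥ 30.3 ⇒ N ≥ ln(30.3) / ln α = 3.411 / 0.03026 = 112.74.
Rounding up, N = 113 stages.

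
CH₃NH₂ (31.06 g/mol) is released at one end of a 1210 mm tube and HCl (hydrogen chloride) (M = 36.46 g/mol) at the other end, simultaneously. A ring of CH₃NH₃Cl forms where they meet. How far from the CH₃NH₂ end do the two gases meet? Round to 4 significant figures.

Distances travelled in equal time are proportional to diffusion rates, so d_CH₃NH₂/d_HCl = √(M_HCl/M_CH₃NH₂) = √(36.46/31.06) = 1.083.
With d_CH₃NH₂ + d_HCl = 1210 mm, d_HCl = 1210/(1 + 1.083) = 580.8 mm.
d_CH₃NH₂ = 1210 − 580.8 = 629.2 mm.

629.2 mm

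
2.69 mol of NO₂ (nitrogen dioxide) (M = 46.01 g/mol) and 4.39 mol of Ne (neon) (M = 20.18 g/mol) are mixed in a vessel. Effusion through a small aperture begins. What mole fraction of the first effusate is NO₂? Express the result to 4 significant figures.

Each component's effusion rate ∝ (its partial pressure)·(1/√M) ∝ n_i/√M_i.
So x_NO₂ in the escaping gas = (n_NO₂/√M_NO₂) / Σ(n_i/√M_i)
= (2.69/√46.01) / (2.69/√46.01 + 4.39/√20.18) = 0.3966/(0.3966 + 0.9772) = 0.2887.

0.2887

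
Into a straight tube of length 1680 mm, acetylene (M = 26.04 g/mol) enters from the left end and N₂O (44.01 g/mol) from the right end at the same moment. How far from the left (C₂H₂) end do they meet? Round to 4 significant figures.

Graham's law gives d_C₂H₂/d_N₂O = rate_C₂H₂/rate_N₂O = √(M_N₂O/M_C₂H₂) = √(44.01/26.04) = 1.300.
With d_C₂H₂ + d_N₂O = 1680 mm, d_N₂O = 1680/(1 + 1.300) = 730.4 mm.
d_C₂H₂ = 1680 − 730.4 = 949.6 mm.

949.6 mm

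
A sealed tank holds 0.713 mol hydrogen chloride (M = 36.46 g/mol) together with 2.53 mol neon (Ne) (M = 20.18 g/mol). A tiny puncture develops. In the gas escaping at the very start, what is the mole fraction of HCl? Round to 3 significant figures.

0.173

Rate_i ∝ x_i/√M_i (Graham's law weighted by mole fraction), so the effusate composition follows n_i/√M_i.
x_HCl(eff) = (n_HCl/√M_HCl) / (n_HCl/√M_HCl + n_Ne/√M_Ne)
= (0.713/√36.46) / (0.713/√36.46 + 2.53/√20.18) = 0.1181/(0.1181 + 0.5632) = 0.173.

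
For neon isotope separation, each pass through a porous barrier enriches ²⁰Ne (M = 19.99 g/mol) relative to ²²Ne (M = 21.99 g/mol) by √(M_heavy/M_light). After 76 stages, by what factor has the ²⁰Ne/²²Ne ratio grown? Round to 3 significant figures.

Overall factor = α^76 with α = √(21.99/19.99), i.e. (21.99/19.99)^(76/2).
= 1.10005^38 = 37.5.

37.5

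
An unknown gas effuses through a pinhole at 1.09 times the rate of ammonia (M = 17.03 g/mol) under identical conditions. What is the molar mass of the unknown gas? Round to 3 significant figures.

Since effusion rate ∝ 1/√M, rate_X/rate_NH₃ = √(M_NH₃/M_X).
1.09 = √(17.03/M_X)
M_X = 17.03 / 1.09² = 17.03 / 1.188 = 14.3 g/mol

14.3 g/mol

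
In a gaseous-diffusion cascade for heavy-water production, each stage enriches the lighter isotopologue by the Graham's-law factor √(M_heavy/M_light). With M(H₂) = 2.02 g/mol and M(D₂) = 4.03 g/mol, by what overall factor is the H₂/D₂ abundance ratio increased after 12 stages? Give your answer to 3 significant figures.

After 12 stages the ratio has grown by (√(4.03/2.02))^12 = (4.03/2.02)^(12/2).
= 1.99505^6 = 63.1.

63.1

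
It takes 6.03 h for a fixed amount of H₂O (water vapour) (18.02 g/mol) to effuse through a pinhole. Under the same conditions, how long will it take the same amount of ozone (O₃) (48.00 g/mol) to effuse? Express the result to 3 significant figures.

Graham's law gives t_O₃/t_H₂O = √(M_O₃/M_H₂O) = √(48.00/18.02) = √2.664 = 1.632.
So the time for O₃ is 6.03 × 1.632 = 9.84 h.

9.84 h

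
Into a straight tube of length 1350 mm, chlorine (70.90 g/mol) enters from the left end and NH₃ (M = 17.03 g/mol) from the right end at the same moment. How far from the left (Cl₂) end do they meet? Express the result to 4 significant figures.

The fronts meet when d_Cl₂ + d_NH₃ = L with d_Cl₂/d_NH₃ = √(M_NH₃/M_Cl₂) (Graham's law). Here √(M_NH₃/M_Cl₂) = √(17.03/70.90) = 0.4901.
With d_Cl₂ + d_NH₃ = 1350 mm, d_NH₃ = 1350/(1 + 0.4901) = 906.0 mm.
d_Cl₂ = 1350 − 906.0 = 444.0 mm.

444.0 mm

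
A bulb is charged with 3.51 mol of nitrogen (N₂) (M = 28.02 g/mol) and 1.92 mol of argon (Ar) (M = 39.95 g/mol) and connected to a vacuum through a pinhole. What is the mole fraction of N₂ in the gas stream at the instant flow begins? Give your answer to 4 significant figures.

0.6858

Each component's effusion rate ∝ (its partial pressure)·(1/√M) ∝ n_i/√M_i.
Mole fraction of N₂ in the effusate = (n_N₂/√M_N₂) / (n_N₂/√M_N₂ + n_Ar/√M_Ar)
= (3.51/√28.02) / (3.51/√28.02 + 1.92/√39.95) = 0.6631/(0.6631 + 0.3038) = 0.6858.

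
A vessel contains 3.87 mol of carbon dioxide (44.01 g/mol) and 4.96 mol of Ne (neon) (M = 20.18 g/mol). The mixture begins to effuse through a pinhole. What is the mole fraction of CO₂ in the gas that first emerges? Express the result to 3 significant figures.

0.346

Each component's effusion rate ∝ (its partial pressure)·(1/√M) ∝ n_i/√M_i.
x_CO₂(eff) = (n_CO₂/√M_CO₂) / (n_CO₂/√M_CO₂ + n_Ne/√M_Ne)
= (3.87/√44.01) / (3.87/√44.01 + 4.96/√20.18) = 0.5834/(0.5834 + 1.104) = 0.346.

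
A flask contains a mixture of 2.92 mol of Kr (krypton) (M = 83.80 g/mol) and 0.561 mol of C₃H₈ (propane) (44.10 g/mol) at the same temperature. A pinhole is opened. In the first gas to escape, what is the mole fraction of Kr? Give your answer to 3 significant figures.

0.791

Rate_i ∝ x_i/√M_i (Graham's law weighted by mole fraction), so the effusate composition follows n_i/√M_i.
So x_Kr in the escaping gas = (n_Kr/√M_Kr) / Σ(n_i/√M_i)
= (2.92/√83.80) / (2.92/√83.80 + 0.561/√44.10) = 0.3190/(0.3190 + 0.08448) = 0.791.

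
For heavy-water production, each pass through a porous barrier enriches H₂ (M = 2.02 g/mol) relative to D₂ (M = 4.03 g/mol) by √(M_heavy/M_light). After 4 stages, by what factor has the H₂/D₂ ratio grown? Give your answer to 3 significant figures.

3.98

Overall factor = α^4 with α = √(4.03/2.02), i.e. (4.03/2.02)^(4/2).
= 1.99505^2 = 3.98.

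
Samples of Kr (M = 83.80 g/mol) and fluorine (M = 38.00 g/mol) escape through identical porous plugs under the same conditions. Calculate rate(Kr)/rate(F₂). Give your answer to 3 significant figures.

Graham's law gives rate_Kr/rate_F₂ = √(M_F₂/M_Kr) = √(38.00/83.80) = √0.4535 = 0.673.

0.673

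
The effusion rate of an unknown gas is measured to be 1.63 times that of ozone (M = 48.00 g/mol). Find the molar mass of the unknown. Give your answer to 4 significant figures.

18.07 g/mol

Using Graham's law: rate_X/rate_O₃ = √(M_O₃/M_X).
1.63 = √(48.00/M_X)
M_X = 48.00 / 1.63² = 48.00 / 2.657 = 18.07 g/mol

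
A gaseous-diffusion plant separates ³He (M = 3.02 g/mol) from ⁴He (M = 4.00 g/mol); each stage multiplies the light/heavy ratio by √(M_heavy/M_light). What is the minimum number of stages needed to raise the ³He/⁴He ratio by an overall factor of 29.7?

25

Single-stage factor α = √(4.00/3.02), so ln α = ½ ln(1.32450) = 0.1405.
Need α^N ≥ 29.7 ⇒ N ≥ ln(29.7) / ln α = 3.391 / 0.1405 = 24.13.
Minimum whole number of stages: N = 25.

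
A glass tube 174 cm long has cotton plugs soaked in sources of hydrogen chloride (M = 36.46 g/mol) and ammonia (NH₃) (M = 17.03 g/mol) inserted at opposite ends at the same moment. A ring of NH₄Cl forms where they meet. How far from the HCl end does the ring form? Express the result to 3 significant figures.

In equal time, each gas travels a distance ∝ its rate ∝ 1/√M, so d_HCl/d_NH₃ = √(M_NH₃/M_HCl) = √(17.03/36.46) = 0.6834.
With d_HCl + d_NH₃ = 174 cm, d_NH₃ = 174/(1 + 0.6834) = 103.4 cm.
d_HCl = 174 − 103.4 = 70.6 cm.

70.6 cm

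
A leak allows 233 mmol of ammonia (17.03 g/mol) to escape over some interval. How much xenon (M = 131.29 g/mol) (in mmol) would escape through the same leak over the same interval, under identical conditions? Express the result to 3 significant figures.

83.9 mmol

By Graham's law, rate_Xe/rate_NH₃ = √(M_NH₃/M_Xe) = √(17.03/131.29) = √0.1297 = 0.3602.
So the amount for Xe is 233 × 0.3602 = 83.9 mmol.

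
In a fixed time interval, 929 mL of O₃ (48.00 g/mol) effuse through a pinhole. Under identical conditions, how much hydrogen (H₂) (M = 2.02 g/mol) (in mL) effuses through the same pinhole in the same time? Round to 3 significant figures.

Graham's law gives rate_H₂/rate_O₃ = √(M_O₃/M_H₂) = √(48.00/2.02) = √23.76 = 4.875.
So the volume for H₂ is 929 × 4.875 = 4530 mL.

4530 mL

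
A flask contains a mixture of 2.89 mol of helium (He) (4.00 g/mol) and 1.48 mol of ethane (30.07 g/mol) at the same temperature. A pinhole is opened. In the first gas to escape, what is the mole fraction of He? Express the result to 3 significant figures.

0.843

The effusion rate of species i is ∝ p_i/√M_i ∝ n_i/√M_i.
So x_He in the escaping gas = (n_He/√M_He) / Σ(n_i/√M_i)
= (2.89/√4.00) / (2.89/√4.00 + 1.48/√30.07) = 1.445/(1.445 + 0.2699) = 0.843.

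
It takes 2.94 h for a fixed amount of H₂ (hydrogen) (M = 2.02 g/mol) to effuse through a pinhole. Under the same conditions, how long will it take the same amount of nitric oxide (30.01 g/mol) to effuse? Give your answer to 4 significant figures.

11.33 h

Using Graham's law: t_NO/t_H₂ = √(M_NO/M_H₂) = √(30.01/2.02) = √14.86 = 3.854.
So the time for NO is 2.94 × 3.854 = 11.33 h.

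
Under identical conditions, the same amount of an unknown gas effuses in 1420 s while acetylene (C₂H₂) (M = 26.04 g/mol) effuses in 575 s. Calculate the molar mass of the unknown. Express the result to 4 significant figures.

Using Graham's law: t_X/t_C₂H₂ = √(M_X/M_C₂H₂).
1420/575 = 2.470 = √(M_X/26.04)
M_X = 26.04 × 2.470² = 26.04 × 6.099 = 158.8 g/mol

158.8 g/mol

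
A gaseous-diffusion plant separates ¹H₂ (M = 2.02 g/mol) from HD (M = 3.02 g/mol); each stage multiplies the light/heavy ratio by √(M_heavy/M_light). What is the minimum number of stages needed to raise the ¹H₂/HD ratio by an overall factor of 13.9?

14

With α = √(3.02/2.02) per stage, ln α = ½ ln(1.49505) = 0.2011.
Need α^N ≥ 13.9 ⇒ N ≥ ln(13.9) / ln α = 2.632 / 0.2011 = 13.09.
Minimum whole number of stages: N = 14.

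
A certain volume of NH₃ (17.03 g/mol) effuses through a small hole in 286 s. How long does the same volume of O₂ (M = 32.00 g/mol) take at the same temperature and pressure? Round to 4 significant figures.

By Graham's law, t_O₂/t_NH₃ = √(M_O₂/M_NH₃) = √(32.00/17.03) = √1.879 = 1.371.
So the time for O₂ is 286 × 1.371 = 392.0 s.

392.0 s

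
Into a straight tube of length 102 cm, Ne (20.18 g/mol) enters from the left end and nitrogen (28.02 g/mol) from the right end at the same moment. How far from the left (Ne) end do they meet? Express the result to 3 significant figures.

The fronts meet when d_Ne + d_N₂ = L with d_Ne/d_N₂ = √(M_N₂/M_Ne) (Graham's law). Here √(M_N₂/M_Ne) = √(28.02/20.18) = 1.178.
With d_Ne + d_N₂ = 102 cm, d_N₂ = 102/(1 + 1.178) = 46.82 cm.
d_Ne = 102 − 46.82 = 55.2 cm.

55.2 cm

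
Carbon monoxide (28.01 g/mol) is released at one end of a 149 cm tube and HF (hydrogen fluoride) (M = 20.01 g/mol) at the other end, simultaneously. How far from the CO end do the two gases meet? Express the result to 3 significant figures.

68.3 cm

In equal time, each gas travels a distance ∝ its rate ∝ 1/√M, so d_CO/d_HF = √(M_HF/M_CO) = √(20.01/28.01) = 0.8452.
With d_CO + d_HF = 149 cm, d_HF = 149/(1 + 0.8452) = 80.75 cm.
d_CO = 149 − 80.75 = 68.3 cm.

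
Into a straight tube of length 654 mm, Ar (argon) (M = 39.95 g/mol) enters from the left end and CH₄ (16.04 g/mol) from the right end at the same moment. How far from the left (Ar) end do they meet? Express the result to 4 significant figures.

Graham's law gives d_Ar/d_CH₄ = rate_Ar/rate_CH₄ = √(M_CH₄/M_Ar) = √(16.04/39.95) = 0.6336.
With d_Ar + d_CH₄ = 654 mm, d_CH₄ = 654/(1 + 0.6336) = 400.3 mm.
d_Ar = 654 − 400.3 = 253.7 mm.

253.7 mm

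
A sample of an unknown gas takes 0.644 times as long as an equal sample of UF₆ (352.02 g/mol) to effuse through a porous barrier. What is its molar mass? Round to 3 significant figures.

From Graham's law, t_X/t_UF₆ = √(M_X/M_UF₆).
0.644 = √(M_X/352.02)
M_X = 352.02 × 0.644² = 352.02 × 0.4147 = 146 g/mol

146 g/mol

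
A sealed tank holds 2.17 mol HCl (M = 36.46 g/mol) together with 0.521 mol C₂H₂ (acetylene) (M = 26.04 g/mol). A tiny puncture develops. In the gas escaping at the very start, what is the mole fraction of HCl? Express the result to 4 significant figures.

0.7788

Each component's effusion rate ∝ (its partial pressure)·(1/√M) ∝ n_i/√M_i.
x_HCl(eff) = (n_HCl/√M_HCl) / (n_HCl/√M_HCl + n_C₂H₂/√M_C₂H₂)
= (2.17/√36.46) / (2.17/√36.46 + 0.521/√26.04) = 0.3594/(0.3594 + 0.1021) = 0.7788.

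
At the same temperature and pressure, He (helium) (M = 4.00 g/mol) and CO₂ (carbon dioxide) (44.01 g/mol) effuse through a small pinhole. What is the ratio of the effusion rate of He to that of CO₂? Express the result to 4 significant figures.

Since effusion rate ∝ 1/√M, rate_He/rate_CO₂ = √(M_CO₂/M_He) = √(44.01/4.00) = √11.00 = 3.317.

3.317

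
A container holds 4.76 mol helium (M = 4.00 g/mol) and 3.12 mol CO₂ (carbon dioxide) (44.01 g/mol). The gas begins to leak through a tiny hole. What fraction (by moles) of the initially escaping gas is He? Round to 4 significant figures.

Rate_i ∝ x_i/√M_i (Graham's law weighted by mole fraction), so the effusate composition follows n_i/√M_i.
So x_He in the escaping gas = (n_He/√M_He) / Σ(n_i/√M_i)
= (4.76/√4.00) / (4.76/√4.00 + 3.12/√44.01) = 2.380/(2.380 + 0.4703) = 0.8350.

0.8350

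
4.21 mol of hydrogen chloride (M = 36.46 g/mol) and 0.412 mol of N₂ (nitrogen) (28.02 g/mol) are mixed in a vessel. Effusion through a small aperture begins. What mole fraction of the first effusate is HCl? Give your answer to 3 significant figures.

0.900

Effusion rate of each component ∝ n_i/√M_i (partial pressure × 1/√M).
x_HCl(eff) = (n_HCl/√M_HCl) / (n_HCl/√M_HCl + n_N₂/√M_N₂)
= (4.21/√36.46) / (4.21/√36.46 + 0.412/√28.02) = 0.6972/(0.6972 + 0.07783) = 0.900.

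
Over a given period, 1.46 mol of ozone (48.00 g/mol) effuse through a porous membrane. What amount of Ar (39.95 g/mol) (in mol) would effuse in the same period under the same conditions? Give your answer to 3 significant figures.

Graham's law gives rate_Ar/rate_O₃ = √(M_O₃/M_Ar) = √(48.00/39.95) = √1.202 = 1.096.
So the amount for Ar is 1.46 × 1.096 = 1.60 mol.

1.60 mol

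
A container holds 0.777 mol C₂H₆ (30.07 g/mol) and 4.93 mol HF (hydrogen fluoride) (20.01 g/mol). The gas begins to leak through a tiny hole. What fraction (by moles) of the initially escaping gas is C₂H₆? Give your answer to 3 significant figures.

The effusion rate of species i is ∝ p_i/√M_i ∝ n_i/√M_i.
Mole fraction of C₂H₆ in the effusate = (n_C₂H₆/√M_C₂H₆) / (n_C₂H₆/√M_C₂H₆ + n_HF/√M_HF)
= (0.777/√30.07) / (0.777/√30.07 + 4.93/√20.01) = 0.1417/(0.1417 + 1.102) = 0.114.

0.114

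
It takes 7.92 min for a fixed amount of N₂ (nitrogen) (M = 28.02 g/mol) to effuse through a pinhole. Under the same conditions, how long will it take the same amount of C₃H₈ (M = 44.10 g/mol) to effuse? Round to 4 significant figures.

9.936 min

Graham's law gives t_C₃H₈/t_N₂ = √(M_C₃H₈/M_N₂) = √(44.10/28.02) = √1.574 = 1.255.
So the time for C₃H₈ is 7.92 × 1.255 = 9.936 min.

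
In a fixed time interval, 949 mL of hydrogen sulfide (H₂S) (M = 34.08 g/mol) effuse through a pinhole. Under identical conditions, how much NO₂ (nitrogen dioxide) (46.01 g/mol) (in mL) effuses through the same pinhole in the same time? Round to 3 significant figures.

817 mL

From Graham's law, rate_NO₂/rate_H₂S = √(M_H₂S/M_NO₂) = √(34.08/46.01) = √0.7407 = 0.8606.
So the volume for NO₂ is 949 × 0.8606 = 817 mL.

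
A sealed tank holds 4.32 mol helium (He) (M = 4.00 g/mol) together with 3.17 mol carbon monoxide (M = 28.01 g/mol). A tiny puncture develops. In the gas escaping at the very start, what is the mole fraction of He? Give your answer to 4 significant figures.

Effusion rate of each component ∝ n_i/√M_i (partial pressure × 1/√M).
x_He(eff) = (n_He/√M_He) / (n_He/√M_He + n_CO/√M_CO)
= (4.32/√4.00) / (4.32/√4.00 + 3.17/√28.01) = 2.160/(2.160 + 0.5990) = 0.7829.

0.7829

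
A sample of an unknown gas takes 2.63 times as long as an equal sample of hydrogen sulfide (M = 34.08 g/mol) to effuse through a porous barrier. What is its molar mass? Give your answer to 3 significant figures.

236 g/mol

Since effusion rate ∝ 1/√M, t_X/t_H₂S = √(M_X/M_H₂S).
2.63 = √(M_X/34.08)
M_X = 34.08 × 2.63² = 34.08 × 6.917 = 236 g/mol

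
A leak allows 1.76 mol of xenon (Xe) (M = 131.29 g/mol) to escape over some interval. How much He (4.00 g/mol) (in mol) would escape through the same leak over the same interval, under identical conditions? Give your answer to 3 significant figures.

10.1 mol

Graham's law gives rate_He/rate_Xe = √(M_Xe/M_He) = √(131.29/4.00) = √32.82 = 5.729.
So the amount for He is 1.76 × 5.729 = 10.1 mol.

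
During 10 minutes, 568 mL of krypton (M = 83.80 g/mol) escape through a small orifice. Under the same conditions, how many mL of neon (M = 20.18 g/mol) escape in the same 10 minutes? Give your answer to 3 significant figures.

From Graham's law, rate_Ne/rate_Kr = √(M_Kr/M_Ne) = √(83.80/20.18) = √4.153 = 2.038.
So the volume for Ne is 568 × 2.038 = 1160 mL.

1160 mL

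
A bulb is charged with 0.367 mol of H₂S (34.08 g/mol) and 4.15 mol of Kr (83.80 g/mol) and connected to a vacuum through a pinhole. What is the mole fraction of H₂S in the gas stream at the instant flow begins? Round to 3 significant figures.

The effusion rate of species i is ∝ p_i/√M_i ∝ n_i/√M_i.
x_H₂S(eff) = (n_H₂S/√M_H₂S) / (n_H₂S/√M_H₂S + n_Kr/√M_Kr)
= (0.367/√34.08) / (0.367/√34.08 + 4.15/√83.80) = 0.06287/(0.06287 + 0.4533) = 0.122.

0.122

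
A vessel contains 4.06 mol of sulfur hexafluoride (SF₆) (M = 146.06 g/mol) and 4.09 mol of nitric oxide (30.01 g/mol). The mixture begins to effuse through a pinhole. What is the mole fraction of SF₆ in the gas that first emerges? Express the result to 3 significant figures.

Each component's effusion rate ∝ (its partial pressure)·(1/√M) ∝ n_i/√M_i.
So x_SF₆ in the escaping gas = (n_SF₆/√M_SF₆) / Σ(n_i/√M_i)
= (4.06/√146.06) / (4.06/√146.06 + 4.09/√30.01) = 0.3359/(0.3359 + 0.7466) = 0.310.

0.310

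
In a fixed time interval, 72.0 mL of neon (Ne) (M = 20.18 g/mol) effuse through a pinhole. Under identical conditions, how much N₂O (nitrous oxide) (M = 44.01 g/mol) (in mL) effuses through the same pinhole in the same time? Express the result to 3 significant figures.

Graham's law gives rate_N₂O/rate_Ne = √(M_Ne/M_N₂O) = √(20.18/44.01) = √0.4585 = 0.6772.
So the volume for N₂O is 72.0 × 0.6772 = 48.8 mL.

48.8 mL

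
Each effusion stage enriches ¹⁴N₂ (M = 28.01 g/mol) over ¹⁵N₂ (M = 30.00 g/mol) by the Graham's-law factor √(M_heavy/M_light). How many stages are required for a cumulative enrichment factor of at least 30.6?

100

Per stage α = (30.00/28.01)^(1/2) = 1.07105^0.5, giving ln α = 0.03432.
Need α^N ≥ 30.6 ⇒ N ≥ ln(30.6) / ln α = 3.421 / 0.03432 = 99.69.
Minimum whole number of stages: N = 100.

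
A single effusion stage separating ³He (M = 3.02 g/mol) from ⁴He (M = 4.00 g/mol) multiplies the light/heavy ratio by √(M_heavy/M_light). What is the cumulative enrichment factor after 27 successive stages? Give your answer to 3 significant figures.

After 27 stages the ratio has grown by (√(4.00/3.02))^27 = (4.00/3.02)^(27/2).
= 1.32450^(27/2) = 44.4.

44.4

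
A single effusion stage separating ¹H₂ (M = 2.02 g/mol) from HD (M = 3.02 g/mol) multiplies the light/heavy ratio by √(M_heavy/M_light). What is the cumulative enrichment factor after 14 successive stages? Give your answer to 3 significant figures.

Overall factor = α^14 with α = √(3.02/2.02), i.e. (3.02/2.02)^(14/2).
= 1.49505^7 = 16.7.

16.7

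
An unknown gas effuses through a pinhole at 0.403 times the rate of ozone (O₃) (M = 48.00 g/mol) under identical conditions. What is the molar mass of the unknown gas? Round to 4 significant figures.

295.6 g/mol

From Graham's law, rate_X/rate_O₃ = √(M_O₃/M_X).
0.403 = √(48.00/M_X)
M_X = 48.00 / 0.403² = 48.00 / 0.1624 = 295.6 g/mol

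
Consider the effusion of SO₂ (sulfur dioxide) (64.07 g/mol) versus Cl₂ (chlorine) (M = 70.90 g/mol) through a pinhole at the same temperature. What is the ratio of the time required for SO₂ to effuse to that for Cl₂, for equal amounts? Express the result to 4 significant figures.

From Graham's law, t_SO₂/t_Cl₂ = √(M_SO₂/M_Cl₂) = √(64.07/70.90) = √0.9037 = 0.9506.

0.9506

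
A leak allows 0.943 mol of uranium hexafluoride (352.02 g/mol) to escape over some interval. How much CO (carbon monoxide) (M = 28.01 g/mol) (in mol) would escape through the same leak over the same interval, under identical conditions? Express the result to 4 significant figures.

3.343 mol

Graham's law gives rate_CO/rate_UF₆ = √(M_UF₆/M_CO) = √(352.02/28.01) = √12.57 = 3.545.
So the amount for CO is 0.943 × 3.545 = 3.343 mol.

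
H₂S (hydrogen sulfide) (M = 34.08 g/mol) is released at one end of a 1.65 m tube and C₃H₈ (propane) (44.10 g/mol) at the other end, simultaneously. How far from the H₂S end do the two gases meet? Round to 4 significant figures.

In equal time, each gas travels a distance ∝ its rate ∝ 1/√M, so d_H₂S/d_C₃H₈ = √(M_C₃H₈/M_H₂S) = √(44.10/34.08) = 1.138.
With d_H₂S + d_C₃H₈ = 1.65 m, d_C₃H₈ = 1.65/(1 + 1.138) = 0.7719 m.
d_H₂S = 1.65 − 0.7719 = 0.8781 m.

0.8781 m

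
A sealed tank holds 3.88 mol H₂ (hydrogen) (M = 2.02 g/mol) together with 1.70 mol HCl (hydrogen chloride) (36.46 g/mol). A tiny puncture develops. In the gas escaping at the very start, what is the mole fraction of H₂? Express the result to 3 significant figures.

0.907

Each component's effusion rate ∝ (its partial pressure)·(1/√M) ∝ n_i/√M_i.
x_H₂(eff) = (n_H₂/√M_H₂) / (n_H₂/√M_H₂ + n_HCl/√M_HCl)
= (3.88/√2.02) / (3.88/√2.02 + 1.70/√36.46) = 2.730/(2.730 + 0.2815) = 0.907.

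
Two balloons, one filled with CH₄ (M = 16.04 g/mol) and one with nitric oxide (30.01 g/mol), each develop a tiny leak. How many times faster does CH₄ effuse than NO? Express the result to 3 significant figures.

1.37

Using Graham's law: rate_CH₄/rate_NO = √(M_NO/M_CH₄) = √(30.01/16.04) = √1.871 = 1.37.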